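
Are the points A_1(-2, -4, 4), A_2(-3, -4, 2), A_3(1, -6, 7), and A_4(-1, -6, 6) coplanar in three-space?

With A_1 as base: A_1A_2 = (-1, 0, -2), A_1A_3 = (3, -2, 3), A_1A_4 = (1, -2, 2).
A_1A_3 × A_1A_4 = (2, -3, -4).
A_1A_2 · (A_1A_3 × A_1A_4) = 6.
Since 6 ≠ 0, the four points are not coplanar.

No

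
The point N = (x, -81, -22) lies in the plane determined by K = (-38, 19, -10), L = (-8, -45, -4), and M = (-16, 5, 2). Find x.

-22

Coplanarity requires KL · (KM × KN) = 0.
KL = (30, -64, 6), KM = (22, -14, 12); the triple product is linear in x with coefficient -684 and constant term -15048.
Setting it to zero: x = -22.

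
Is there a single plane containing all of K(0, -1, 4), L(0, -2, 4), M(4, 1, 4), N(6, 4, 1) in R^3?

With K as base: KL = (0, -1, 0), KM = (4, 2, 0), KN = (6, 5, -3).
KM × KN = (-6, 12, 8).
KL · (KM × KN) = -12.
Since -12 ≠ 0, the four points are not coplanar.

No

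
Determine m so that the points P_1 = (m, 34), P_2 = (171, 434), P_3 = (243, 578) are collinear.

Collinearity: (P_1 − P_2) must be parallel to (P_3 − P_2) = (72, 144).
Cross-multiplying the components: (m − 171)·(144) = (-400)·(72).
Solving gives m = -29.

-29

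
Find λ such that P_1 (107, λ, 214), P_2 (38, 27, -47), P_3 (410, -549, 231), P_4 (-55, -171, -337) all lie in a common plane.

Coplanarity ⇔ det[P_1P_2; P_1P_3; P_1P_4] = 0.
Expanding, this is linear in λ: (-82026)λ + (20096370) = 0.
So λ = 245.

245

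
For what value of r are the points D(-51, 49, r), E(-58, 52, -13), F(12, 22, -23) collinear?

-14

Collinearity requires DE × DF = 0; each component is linear in r.
The x-component gives (-30)r + (-420) = 0, so r = -14.
The remaining components then also vanish.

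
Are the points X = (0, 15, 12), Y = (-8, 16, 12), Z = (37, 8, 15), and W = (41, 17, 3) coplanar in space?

With X as base: XY = (-8, 1, 0), XZ = (37, -7, 3), XW = (41, 2, -9).
XZ × XW = (57, 456, 361).
XY · (XZ × XW) = 0.
The scalar triple product vanishes, so the four points are coplanar.

Yes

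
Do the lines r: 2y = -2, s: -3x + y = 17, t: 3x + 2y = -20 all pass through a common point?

Intersecting r and s: solving the 2×2 system gives (x, y) = (-6, -1).
Substitute into t: (3)(-6) + (2)(-1) = -20.
This equals -20, so (-6, -1) lies on all three lines and they are concurrent.

Yes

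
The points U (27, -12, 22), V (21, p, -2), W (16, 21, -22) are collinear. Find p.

6

Collinearity requires UV × UW = 0; each component is linear in p.
The x-component gives (-44)p + (264) = 0, so p = 6.
The remaining components then also vanish.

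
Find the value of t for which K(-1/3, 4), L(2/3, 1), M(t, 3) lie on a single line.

The three points are collinear iff det[KL; KM] = 0.
This determinant is linear in t: (3)t + (0) = 0, so t = 0.

0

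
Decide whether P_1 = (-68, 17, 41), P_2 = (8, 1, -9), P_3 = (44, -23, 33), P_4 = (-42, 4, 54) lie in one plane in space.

Yes

With P_1 as base: P_1P_2 = (76, -16, -50), P_1P_3 = (112, -40, -8), P_1P_4 = (26, -13, 13).
P_1P_3 × P_1P_4 = (-624, -1664, -416).
P_1P_2 · (P_1P_3 × P_1P_4) = 0.
The scalar triple product vanishes, so the four points are coplanar.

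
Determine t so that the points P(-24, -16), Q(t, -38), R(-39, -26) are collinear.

Collinearity: (Q − P) must be parallel to (R − P) = (-15, -10).
Cross-multiplying the components: (t − (-24))·(-10) = (-22)·(-15).
Solving gives t = -57.

-57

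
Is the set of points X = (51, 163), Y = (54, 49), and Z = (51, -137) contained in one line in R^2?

XY = (3, -114), XZ = (0, -300).
Twice the signed area of △XYZ is (3)(-300) − (-114)(0) = -900.
The area is nonzero, so the three points are not collinear.

No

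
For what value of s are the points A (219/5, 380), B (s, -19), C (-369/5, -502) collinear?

-47/5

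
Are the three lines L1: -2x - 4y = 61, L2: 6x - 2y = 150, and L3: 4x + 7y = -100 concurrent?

The three lines meet at one point iff the augmented coefficient matrix [aᵢ bᵢ cᵢ] has rank < 3, i.e. its determinant vanishes.
Here the determinant is -50.
Nonzero, so no common point exists.

No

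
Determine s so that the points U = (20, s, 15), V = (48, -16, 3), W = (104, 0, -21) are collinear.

Direction VW = (56, 16, -24). From the x-coordinate of U, the parameter along the line is τ = (20 − 48)/56 = -1/2.
Then s = (-16) + (-1/2)·(16) = -24.

-24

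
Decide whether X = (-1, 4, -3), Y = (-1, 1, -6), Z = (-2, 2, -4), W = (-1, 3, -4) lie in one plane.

Yes

With X as base: XY = (0, -3, -3), XZ = (-1, -2, -1), XW = (0, -1, -1).
XZ × XW = (1, -1, 1).
XY · (XZ × XW) = 0.
The scalar triple product vanishes, so the four points are coplanar.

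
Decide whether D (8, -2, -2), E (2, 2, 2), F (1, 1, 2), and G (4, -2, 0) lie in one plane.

A normal to the plane through D, E, F is n = DE × DF = (4, -4, 10).
The plane has equation n·P = 20. For G: n·G = 24.
24 ≠ 20, so G is off the plane.

No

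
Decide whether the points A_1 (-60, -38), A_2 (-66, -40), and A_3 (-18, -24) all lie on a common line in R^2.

A_1A_2 = (-6, -2), A_1A_3 = (42, 14).
Checking proportionality: A_1A_3 = -7·A_1A_2, so the vectors are parallel and the points are collinear.

Yes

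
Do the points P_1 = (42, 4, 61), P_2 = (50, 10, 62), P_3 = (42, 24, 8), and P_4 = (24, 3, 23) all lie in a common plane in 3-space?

A normal to the plane through P_1, P_2, P_3 is n = P_1P_2 × P_1P_3 = (-338, 424, 160).
The plane has equation n·P = -2740. For P_4: n·P_4 = -3160.
-3160 ≠ -2740, so P_4 is off the plane.

No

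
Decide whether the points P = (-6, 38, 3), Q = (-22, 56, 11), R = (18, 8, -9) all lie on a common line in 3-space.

No

PQ = (-16, 18, 8), PR = (24, -30, -12).
PQ × PR = (24, 0, 48).
The cross product is nonzero, so the points do not lie on one line.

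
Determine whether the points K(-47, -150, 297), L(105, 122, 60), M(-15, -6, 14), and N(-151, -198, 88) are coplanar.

With K as base: KL = (152, 272, -237), KM = (32, 144, -283), KN = (-104, -48, -209).
KM × KN = (-43680, 36120, 13440).
KL · (KM × KN) = 0.
The scalar triple product vanishes, so the four points are coplanar.

Yes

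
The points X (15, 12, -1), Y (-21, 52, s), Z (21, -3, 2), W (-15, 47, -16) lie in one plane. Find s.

-19

The points are coplanar iff XY · (XZ × XW) = 0.
Expanding, this is linear in s: (-240)s + (-4560) = 0.
So s = -19.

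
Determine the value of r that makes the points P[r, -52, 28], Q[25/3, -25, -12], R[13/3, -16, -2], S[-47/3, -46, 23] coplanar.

-59/3

The points are coplanar iff PQ · (PR × PS) = 0.
Expanding, this is linear in r: (-525)r + (-10325) = 0.
So r = -59/3.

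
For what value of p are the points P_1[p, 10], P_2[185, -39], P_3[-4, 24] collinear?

The three points are collinear iff det[P_1P_2; P_1P_3] = 0.
This determinant is linear in p: (-63)p + (2394) = 0, so p = 38.

38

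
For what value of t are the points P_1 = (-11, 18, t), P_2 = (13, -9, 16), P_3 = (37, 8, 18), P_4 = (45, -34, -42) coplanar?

70

Coplanarity ⇔ det[P_1P_2; P_1P_3; P_1P_4] = 0.
Expanding, this is linear in t: (1144)t + (-80080) = 0.
So t = 70.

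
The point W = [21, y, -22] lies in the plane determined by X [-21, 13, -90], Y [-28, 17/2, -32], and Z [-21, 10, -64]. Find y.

A normal to the plane is n = XY × XZ = (57, 182, 21).
W lies in the plane iff n · XW = 0.
This gives (182)y + (1456) = 0, so y = -8.

-8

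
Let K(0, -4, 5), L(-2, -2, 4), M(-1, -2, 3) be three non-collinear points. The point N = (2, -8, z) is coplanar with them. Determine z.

9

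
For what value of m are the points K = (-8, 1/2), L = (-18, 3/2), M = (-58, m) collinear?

11/2

Collinearity: (M − K) must be parallel to (L − K) = (-10, 1).
Cross-multiplying the components: (m − 1/2)·(-10) = (-50)·(1).
Solving gives m = 11/2.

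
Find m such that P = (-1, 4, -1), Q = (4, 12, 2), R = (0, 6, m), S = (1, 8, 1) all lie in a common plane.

Normal to plane PQS: n = (4, -4, 4); plane equation n·X = -24.
Requiring n·R = -24: (4)m + (-24) = -24.
So m = 0.

0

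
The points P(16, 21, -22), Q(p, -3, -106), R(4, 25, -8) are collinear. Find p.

88

Collinearity requires PQ × PR = 0; each component is linear in p.
The y-component gives (-14)p + (1232) = 0, so p = 88.
The remaining components then also vanish.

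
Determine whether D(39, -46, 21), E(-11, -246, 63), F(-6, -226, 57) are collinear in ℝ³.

DE = (-50, -200, 42), DF = (-45, -180, 36).
Comparing components 2 and 3: (-200)(36) − (42)(-180) = 360 ≠ 0, so DE and DF are not parallel and the points are not collinear.

No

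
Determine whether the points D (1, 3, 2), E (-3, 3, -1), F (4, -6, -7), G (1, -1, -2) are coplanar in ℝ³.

The four points are coplanar iff the 3×3 determinant with rows DE, DF, DG is zero.
Rows: (-4, 0, -3), (3, -9, -9), (0, -4, -4).
Expanding along the first row: (-4)(0) − (0)(-12) + (-3)(-12) = 36.
Nonzero ⇒ not coplanar.

No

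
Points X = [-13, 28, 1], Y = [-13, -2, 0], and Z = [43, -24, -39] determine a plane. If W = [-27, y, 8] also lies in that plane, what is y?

-49

Coplanarity requires XY · (XZ × XW) = 0.
XY = (0, -30, -1), XZ = (56, -52, -40); the triple product is linear in y with coefficient -56 and constant term -2744.
Setting it to zero: y = -49.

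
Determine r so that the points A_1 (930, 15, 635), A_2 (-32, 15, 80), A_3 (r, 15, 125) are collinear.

46

Collinearity requires A_1A_2 × A_1A_3 = 0; each component is linear in r.
The y-component gives (-555)r + (25530) = 0, so r = 46.
The remaining components then also vanish.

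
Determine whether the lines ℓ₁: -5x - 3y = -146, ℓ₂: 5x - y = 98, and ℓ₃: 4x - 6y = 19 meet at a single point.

No

The three lines meet at one point iff the augmented coefficient matrix [aᵢ bᵢ cᵢ] has rank < 3, i.e. its determinant vanishes.
Here the determinant is 60.
Nonzero, so no common point exists.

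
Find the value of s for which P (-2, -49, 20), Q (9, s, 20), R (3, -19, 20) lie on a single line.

17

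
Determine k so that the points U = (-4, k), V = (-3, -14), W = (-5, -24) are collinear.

Collinearity: (U − V) must be parallel to (W − V) = (-2, -10).
Cross-multiplying the components: (k − (-14))·(-2) = (-1)·(-10).
Solving gives k = -19.

-19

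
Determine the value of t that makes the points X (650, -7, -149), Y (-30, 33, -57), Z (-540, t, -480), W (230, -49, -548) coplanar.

Normal to plane XYW: n = (-12096, -309960, 45360); plane equation n·P = -12451320.
Requiring n·Z = -12451320: (-309960)t + (-15240960) = -12451320.
So t = -9.

-9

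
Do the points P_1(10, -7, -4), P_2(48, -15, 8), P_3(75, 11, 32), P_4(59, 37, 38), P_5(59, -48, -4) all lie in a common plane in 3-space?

No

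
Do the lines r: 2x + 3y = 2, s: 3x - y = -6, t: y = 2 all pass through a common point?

Intersecting r and s: solving the 2×2 system gives (x, y) = (-16/11, 18/11).
Substitute into t: (0)(-16/11) + (1)(18/11) = 18/11.
But t requires 2 ≠ 18/11, so the three lines have no common point.

No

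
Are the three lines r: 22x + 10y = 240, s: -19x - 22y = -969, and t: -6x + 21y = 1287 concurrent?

Lines aᵢx + bᵢy = cᵢ with pairwise distinct directions are concurrent exactly when det[aᵢ bᵢ cᵢ] = 0.
Here the determinant is 0.
It vanishes, so the lines are concurrent at (-15, 57).

Yes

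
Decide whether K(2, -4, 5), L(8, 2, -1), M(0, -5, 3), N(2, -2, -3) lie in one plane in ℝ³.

Yes

With K as base: KL = (6, 6, -6), KM = (-2, -1, -2), KN = (0, 2, -8).
KM × KN = (12, -16, -4).
KL · (KM × KN) = 0.
The scalar triple product vanishes, so the four points are coplanar.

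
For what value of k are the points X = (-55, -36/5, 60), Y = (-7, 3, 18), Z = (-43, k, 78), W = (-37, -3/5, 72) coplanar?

-9/5

Normal to plane XYW: n = (1998/5, -1332, 666/5); plane equation n·P = -21978/5.
Requiring n·Z = -21978/5: (-1332)k + (-33966/5) = -21978/5.
So k = -9/5.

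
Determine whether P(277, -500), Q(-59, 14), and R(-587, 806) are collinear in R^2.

PQ = (-336, 514), PR = (-864, 1306).
Twice the signed area of △PQR is (-336)(1306) − (514)(-864) = 5280.
The area is nonzero, so the three points are not collinear.

No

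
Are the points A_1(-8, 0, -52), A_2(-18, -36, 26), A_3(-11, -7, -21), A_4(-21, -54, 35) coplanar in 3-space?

With A_1 as base: A_1A_2 = (-10, -36, 78), A_1A_3 = (-3, -7, 31), A_1A_4 = (-13, -54, 87).
A_1A_3 × A_1A_4 = (1065, -142, 71).
A_1A_2 · (A_1A_3 × A_1A_4) = 0.
The scalar triple product vanishes, so the four points are coplanar.

Yes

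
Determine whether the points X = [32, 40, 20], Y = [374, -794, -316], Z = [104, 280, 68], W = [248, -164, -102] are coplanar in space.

No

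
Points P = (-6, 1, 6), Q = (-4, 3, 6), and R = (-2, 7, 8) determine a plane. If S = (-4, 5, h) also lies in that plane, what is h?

A normal to the plane is n = PQ × PR = (4, -4, 4).
S lies in the plane iff n · PS = 0.
This gives (4)h + (-32) = 0, so h = 8.

8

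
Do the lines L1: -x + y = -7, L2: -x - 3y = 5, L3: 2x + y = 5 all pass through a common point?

Intersecting L1 and L2: solving the 2×2 system gives (x, y) = (4, -3).
Substitute into L3: (2)(4) + (1)(-3) = 5.
This equals 5, so (4, -3) lies on all three lines and they are concurrent.

Yes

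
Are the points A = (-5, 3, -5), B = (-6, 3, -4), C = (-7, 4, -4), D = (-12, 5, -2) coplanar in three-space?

The four points are coplanar iff the 3×3 determinant with rows AB, AC, AD is zero.
Rows: (-1, 0, 1), (-2, 1, 1), (-7, 2, 3).
Expanding along the first row: (-1)(1) − (0)(1) + (1)(3) = 2.
Nonzero ⇒ not coplanar.

No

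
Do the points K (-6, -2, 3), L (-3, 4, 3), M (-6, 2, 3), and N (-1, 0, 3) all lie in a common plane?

A normal to the plane through K, L, M is n = KL × KM = (0, 0, 12).
The plane has equation n·P = 36. For N: n·N = 36.
Equal, so N lies in the plane and all four are coplanar.

Yes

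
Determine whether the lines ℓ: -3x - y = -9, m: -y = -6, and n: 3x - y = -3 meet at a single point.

Intersecting ℓ and m: solving the 2×2 system gives (x, y) = (1, 6).
Substitute into n: (3)(1) + (-1)(6) = -3.
This equals -3, so (1, 6) lies on all three lines and they are concurrent.

Yes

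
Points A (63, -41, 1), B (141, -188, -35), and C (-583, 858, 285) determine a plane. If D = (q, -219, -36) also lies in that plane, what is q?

140

The plane through A, B, C has equation −9384x + 1104y − 24840z = -661296.
Substituting D: (-9384)q + (652464) = -661296, so q = 140.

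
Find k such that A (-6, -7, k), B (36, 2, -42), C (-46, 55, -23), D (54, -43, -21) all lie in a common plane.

Coplanarity ⇔ det[AB; AC; AD] = 0.
Expanding, this is linear in k: (-2736)k + (-13680) = 0.
So k = -5.

-5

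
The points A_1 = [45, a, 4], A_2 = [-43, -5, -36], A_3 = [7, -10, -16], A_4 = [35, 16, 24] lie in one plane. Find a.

-9

Coplanarity ⇔ det[A_1A_2; A_1A_3; A_1A_4] = 0.
Expanding, this is linear in a: (1440)a + (12960) = 0.
So a = -9.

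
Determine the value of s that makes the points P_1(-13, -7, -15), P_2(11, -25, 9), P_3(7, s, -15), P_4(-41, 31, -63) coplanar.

-5

Normal to plane P_1P_2P_4: n = (-48, 480, 408); plane equation n·P = -8856.
Requiring n·P_3 = -8856: (480)s + (-6456) = -8856.
So s = -5.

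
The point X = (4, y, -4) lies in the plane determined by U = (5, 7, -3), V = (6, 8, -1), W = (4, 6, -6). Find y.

A normal to the plane is n = UV × UW = (-1, 1, 0).
X lies in the plane iff n · UX = 0.
This gives (1)y + (-6) = 0, so y = 6.

6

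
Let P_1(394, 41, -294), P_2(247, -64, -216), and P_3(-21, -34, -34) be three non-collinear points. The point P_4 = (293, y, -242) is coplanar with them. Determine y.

-40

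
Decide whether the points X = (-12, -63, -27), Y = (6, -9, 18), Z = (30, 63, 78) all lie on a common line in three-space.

Yes

XY = (18, 54, 45), XZ = (42, 126, 105).
XY × XZ = (0, 0, 0).
The cross product vanishes, so the three points are collinear.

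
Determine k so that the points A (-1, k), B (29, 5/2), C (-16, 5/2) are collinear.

5/2

The three points are collinear iff det[AB; AC] = 0.
This determinant is linear in k: (-45)k + (225/2) = 0, so k = 5/2.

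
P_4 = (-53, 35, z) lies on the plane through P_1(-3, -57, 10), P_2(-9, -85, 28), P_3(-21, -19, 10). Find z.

A normal to the plane is n = P_1P_2 × P_1P_3 = (-684, -324, -732).
P_4 lies in the plane iff n · P_1P_4 = 0.
This gives (-732)z + (11712) = 0, so z = 16.

16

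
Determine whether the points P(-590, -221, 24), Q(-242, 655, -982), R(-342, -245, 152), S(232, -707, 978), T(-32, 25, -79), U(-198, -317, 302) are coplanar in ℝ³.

Yes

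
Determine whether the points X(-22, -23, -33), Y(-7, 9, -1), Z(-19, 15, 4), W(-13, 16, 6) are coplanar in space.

A normal to the plane through X, Y, Z is n = XY × XZ = (-32, -459, 474).
The plane has equation n·P = -4381. For W: n·W = -4084.
-4084 ≠ -4381, so W is off the plane.

No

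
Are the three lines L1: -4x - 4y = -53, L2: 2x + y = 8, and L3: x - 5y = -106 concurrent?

No

Intersecting L1 and L2: solving the 2×2 system gives (x, y) = (-21/4, 37/2).
Substitute into L3: (1)(-21/4) + (-5)(37/2) = -391/4.
But L3 requires -106 ≠ -391/4, so the three lines have no common point.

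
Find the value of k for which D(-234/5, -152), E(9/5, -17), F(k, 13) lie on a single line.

63/5

Collinearity: (F − D) must be parallel to (E − D) = (243/5, 135).
Cross-multiplying the components: (k − (-234/5))·(135) = (165)·(243/5).
Solving gives k = 63/5.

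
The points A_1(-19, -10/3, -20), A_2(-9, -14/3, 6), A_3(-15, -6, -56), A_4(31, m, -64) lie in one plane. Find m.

-18

The points are coplanar iff A_1A_2 · (A_1A_3 × A_1A_4) = 0.
Expanding, this is linear in m: (464)m + (8352) = 0.
So m = -18.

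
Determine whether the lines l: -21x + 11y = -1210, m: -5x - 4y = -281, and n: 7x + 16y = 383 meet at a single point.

No

Intersecting l and m: solving the 2×2 system gives (x, y) = (7931/139, -149/139).
Substitute into n: (7)(7931/139) + (16)(-149/139) = 53133/139.
But n requires 383 ≠ 53133/139, so the three lines have no common point.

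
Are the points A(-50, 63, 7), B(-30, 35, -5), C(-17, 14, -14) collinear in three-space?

No

AB = (20, -28, -12), AC = (33, -49, -21).
Comparing components 3 and 1: (-12)(33) − (20)(-21) = 24 ≠ 0, so AB and AC are not parallel and the points are not collinear.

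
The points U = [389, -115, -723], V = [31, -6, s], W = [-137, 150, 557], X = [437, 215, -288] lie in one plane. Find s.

37

Normal to plane UWX: n = (-307125, 290250, -186300); plane equation n·P = -18155475.
Requiring n·V = -18155475: (-186300)s + (-11262375) = -18155475.
So s = 37.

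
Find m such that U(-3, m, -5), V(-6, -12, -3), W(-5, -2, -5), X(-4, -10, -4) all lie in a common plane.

-6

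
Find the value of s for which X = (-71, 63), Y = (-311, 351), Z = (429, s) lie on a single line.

-537

The three points are collinear iff det[XY; XZ] = 0.
This determinant is linear in s: (-240)s + (-128880) = 0, so s = -537.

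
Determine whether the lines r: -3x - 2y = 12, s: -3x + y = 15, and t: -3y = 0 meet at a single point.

Intersecting r and s: solving the 2×2 system gives (x, y) = (-14/3, 1).
Substitute into t: (0)(-14/3) + (-3)(1) = -3.
But t requires 0 ≠ -3, so the three lines have no common point.

No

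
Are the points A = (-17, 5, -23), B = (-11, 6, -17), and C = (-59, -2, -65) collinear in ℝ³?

Yes

AB = (6, 1, 6), AC = (-42, -7, -42).
AB × AC = (0, 0, 0).
The cross product vanishes, so the three points are collinear.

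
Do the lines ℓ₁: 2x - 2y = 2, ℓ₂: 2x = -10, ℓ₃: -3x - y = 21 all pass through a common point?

Yes

Intersecting ℓ₁ and ℓ₂: solving the 2×2 system gives (x, y) = (-5, -6).
Substitute into ℓ₃: (-3)(-5) + (-1)(-6) = 21.
This equals 21, so (-5, -6) lies on all three lines and they are concurrent.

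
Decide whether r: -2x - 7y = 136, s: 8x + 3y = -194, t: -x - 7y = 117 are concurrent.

Intersecting r and s: solving the 2×2 system gives (x, y) = (-19, -14).
Substitute into t: (-1)(-19) + (-7)(-14) = 117.
This equals 117, so (-19, -14) lies on all three lines and they are concurrent.

Yes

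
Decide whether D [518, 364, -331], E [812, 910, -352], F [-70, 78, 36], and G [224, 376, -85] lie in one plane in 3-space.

With D as base: DE = (294, 546, -21), DF = (-588, -286, 367), DG = (-294, 12, 246).
DF × DG = (-74760, 36750, -91140).
DE · (DF × DG) = 0.
The scalar triple product vanishes, so the four points are coplanar.

Yes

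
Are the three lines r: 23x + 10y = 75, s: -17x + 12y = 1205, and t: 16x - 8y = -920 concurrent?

Yes

Lines aᵢx + bᵢy = cᵢ with pairwise distinct directions are concurrent exactly when det[aᵢ bᵢ cᵢ] = 0.
Here the determinant is 0.
It vanishes, so the lines are concurrent at (-25, 65).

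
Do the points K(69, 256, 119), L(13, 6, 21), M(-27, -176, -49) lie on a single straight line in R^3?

No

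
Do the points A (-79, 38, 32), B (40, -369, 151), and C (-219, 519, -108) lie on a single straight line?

No

AB = (119, -407, 119), AC = (-140, 481, -140).
Comparing components 2 and 3: (-407)(-140) − (119)(481) = -259 ≠ 0, so AB and AC are not parallel and the points are not collinear.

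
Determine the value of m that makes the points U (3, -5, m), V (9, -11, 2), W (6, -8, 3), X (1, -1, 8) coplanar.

4

The points are coplanar iff UV · (UW × UX) = 0.
Expanding, this is linear in m: (6)m + (-24) = 0.
So m = 4.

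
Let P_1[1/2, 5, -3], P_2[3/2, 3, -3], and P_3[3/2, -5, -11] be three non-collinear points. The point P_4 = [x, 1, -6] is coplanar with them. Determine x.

The plane through P_1, P_2, P_3 has equation 16x + 8y − 8z = 72.
Substituting P_4: (16)x + (56) = 72, so x = 1.

1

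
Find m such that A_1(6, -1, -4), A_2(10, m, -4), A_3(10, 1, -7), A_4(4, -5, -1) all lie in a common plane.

-5

The points are coplanar iff A_1A_2 · (A_1A_3 × A_1A_4) = 0.
Expanding, this is linear in m: (-6)m + (-30) = 0.
So m = -5.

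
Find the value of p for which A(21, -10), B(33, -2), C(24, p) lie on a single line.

The three points are collinear iff det[AB; AC] = 0.
This determinant is linear in p: (12)p + (96) = 0, so p = -8.

-8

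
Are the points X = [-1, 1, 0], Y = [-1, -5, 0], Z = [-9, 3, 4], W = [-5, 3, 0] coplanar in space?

The four points are coplanar iff the 3×3 determinant with rows XY, XZ, XW is zero.
Rows: (0, -6, 0), (-8, 2, 4), (-4, 2, 0).
Expanding along the first row: (0)(-8) − (-6)(16) + (0)(-8) = 96.
Nonzero ⇒ not coplanar.

No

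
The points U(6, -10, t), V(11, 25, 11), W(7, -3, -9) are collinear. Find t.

Direction VW = (-4, -28, -20). From the x-coordinate of U, the parameter along the line is τ = (6 − 11)/(-4) = 5/4.
Then t = 11 + 5/4·(-20) = -14.

-14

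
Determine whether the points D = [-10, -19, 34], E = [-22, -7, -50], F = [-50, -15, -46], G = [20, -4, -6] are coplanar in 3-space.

A normal to the plane through D, E, F is n = DE × DF = (-624, 2400, 432).
The plane has equation n·P = -24672. For G: n·G = -24672.
Equal, so G lies in the plane and all four are coplanar.

Yes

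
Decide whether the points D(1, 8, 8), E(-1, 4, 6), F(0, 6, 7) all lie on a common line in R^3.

DE = (-2, -4, -2), DF = (-1, -2, -1).
Each component of DF is 1/2 times the corresponding component of DE, so DF = 1/2·DE and the points are collinear.

Yes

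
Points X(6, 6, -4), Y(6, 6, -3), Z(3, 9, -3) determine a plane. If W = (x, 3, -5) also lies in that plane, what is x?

A normal to the plane is n = XY × XZ = (-3, -3, 0).
W lies in the plane iff n · XW = 0.
This gives (-3)x + (27) = 0, so x = 9.

9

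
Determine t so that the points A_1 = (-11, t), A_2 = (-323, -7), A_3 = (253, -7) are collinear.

Collinearity: (A_1 − A_2) must be parallel to (A_3 − A_2) = (576, 0).
Cross-multiplying the components: (t − (-7))·(576) = (312)·(0).
Solving gives t = -7.

-7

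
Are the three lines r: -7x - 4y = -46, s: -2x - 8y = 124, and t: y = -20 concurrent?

Yes

Lines aᵢx + bᵢy = cᵢ with pairwise distinct directions are concurrent exactly when det[aᵢ bᵢ cᵢ] = 0.
Here the determinant is 0.
It vanishes, so the lines are concurrent at (18, -20).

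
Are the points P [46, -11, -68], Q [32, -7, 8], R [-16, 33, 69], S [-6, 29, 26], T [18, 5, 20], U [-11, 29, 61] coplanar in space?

The plane through P, Q, R has normal n = PQ × PR = (-2796, -2794, -368) and equation n·X = -72858.
Checking the remaining points: n·S = -73818, n·T = -71658, n·U = -72718.
Since n·S = -73818 ≠ -72858, S is off the plane and the points are not all coplanar.

No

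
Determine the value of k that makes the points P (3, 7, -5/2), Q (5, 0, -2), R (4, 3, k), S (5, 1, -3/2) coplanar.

-5/2

Normal to plane PQS: n = (-4, -1, 2); plane equation n·X = -24.
Requiring n·R = -24: (2)k + (-19) = -24.
So k = -5/2.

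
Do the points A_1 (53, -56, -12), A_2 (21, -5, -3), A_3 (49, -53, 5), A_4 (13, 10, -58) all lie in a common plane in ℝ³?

No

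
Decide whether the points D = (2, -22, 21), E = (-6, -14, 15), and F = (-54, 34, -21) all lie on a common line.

Yes

DE = (-8, 8, -6), DF = (-56, 56, -42).
Each component of DF is 7 times the corresponding component of DE, so DF = 7·DE and the points are collinear.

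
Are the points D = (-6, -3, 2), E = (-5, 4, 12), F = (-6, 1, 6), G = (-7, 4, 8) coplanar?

No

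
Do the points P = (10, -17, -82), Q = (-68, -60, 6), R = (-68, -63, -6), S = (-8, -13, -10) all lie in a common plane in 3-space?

No

The four points are coplanar iff the 3×3 determinant with rows PQ, PR, PS is zero.
Rows: (-78, -43, 88), (-78, -46, 76), (-18, 4, 72).
Expanding along the first row: (-78)(-3616) − (-43)(-4248) + (88)(-1140) = -936.
Nonzero ⇒ not coplanar.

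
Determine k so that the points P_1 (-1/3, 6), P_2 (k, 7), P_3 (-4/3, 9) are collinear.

-2/3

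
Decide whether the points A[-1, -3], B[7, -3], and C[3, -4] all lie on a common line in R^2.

AB = (8, 0), AC = (4, -1).
det[AB; AC] = (8)(-1) − (0)(4) = -8.
The determinant is nonzero, so they are not collinear.

No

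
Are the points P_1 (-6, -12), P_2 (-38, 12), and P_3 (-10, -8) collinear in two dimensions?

P_1P_2 = (-32, 24), P_1P_3 = (-4, 4).
Twice the signed area of △P_1P_2P_3 is (-32)(4) − (24)(-4) = -32.
The area is nonzero, so the three points are not collinear.

No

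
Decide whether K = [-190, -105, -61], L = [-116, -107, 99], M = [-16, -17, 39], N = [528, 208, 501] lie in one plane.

Yes

The four points are coplanar iff the 3×3 determinant with rows KL, KM, KN is zero.
Rows: (74, -2, 160), (174, 88, 100), (718, 313, 562).
Expanding along the first row: (74)(18156) − (-2)(25988) + (160)(-8722) = 0.
Zero determinant ⇒ coplanar.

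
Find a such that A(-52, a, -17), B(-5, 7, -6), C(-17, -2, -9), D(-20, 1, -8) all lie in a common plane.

-26

Coplanarity ⇔ det[AB; AC; AD] = 0.
Expanding, this is linear in a: (-21)a + (-546) = 0.
So a = -26.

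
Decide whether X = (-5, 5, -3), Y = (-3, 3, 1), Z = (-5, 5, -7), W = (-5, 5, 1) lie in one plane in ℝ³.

Yes

A normal to the plane through X, Y, Z is n = XY × XZ = (8, 8, 0).
The plane has equation n·P = 0. For W: n·W = 0.
Equal, so W lies in the plane and all four are coplanar.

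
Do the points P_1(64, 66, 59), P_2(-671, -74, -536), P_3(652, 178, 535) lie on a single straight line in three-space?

P_1P_2 = (-735, -140, -595), P_1P_3 = (588, 112, 476).
P_1P_2 × P_1P_3 = (0, 0, 0).
The cross product vanishes, so the three points are collinear.

Yes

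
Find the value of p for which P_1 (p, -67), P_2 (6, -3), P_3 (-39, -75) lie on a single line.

-34

The three points are collinear iff det[P_1P_2; P_1P_3] = 0.
This determinant is linear in p: (72)p + (2448) = 0, so p = -34.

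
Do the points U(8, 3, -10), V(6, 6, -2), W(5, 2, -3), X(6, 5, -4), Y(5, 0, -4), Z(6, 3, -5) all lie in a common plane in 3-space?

The plane through U, V, W has normal n = UV × UW = (29, -10, 11) and equation n·P = 92.
Checking the remaining points: n·X = 80, n·Y = 101, n·Z = 89.
Since n·X = 80 ≠ 92, X is off the plane and the points are not all coplanar.

No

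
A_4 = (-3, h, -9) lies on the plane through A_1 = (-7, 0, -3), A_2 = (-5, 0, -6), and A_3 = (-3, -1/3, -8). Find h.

The plane through A_1, A_2, A_3 has equation −1x − 2y − (2/3)z = 9.
Substituting A_4: (-2)h + (9) = 9, so h = 0.

0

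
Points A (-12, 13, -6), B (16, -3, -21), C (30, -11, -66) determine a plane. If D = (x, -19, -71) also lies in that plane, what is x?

Coplanarity requires AB · (AC × AD) = 0.
AB = (28, -16, -15), AC = (42, -24, -60); the triple product is linear in x with coefficient 600 and constant term -26400.
Setting it to zero: x = 44.

44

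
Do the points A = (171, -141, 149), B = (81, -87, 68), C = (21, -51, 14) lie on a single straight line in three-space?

Yes

AB = (-90, 54, -81), AC = (-150, 90, -135).
Each component of AC is 5/3 times the corresponding component of AB, so AC = 5/3·AB and the points are collinear.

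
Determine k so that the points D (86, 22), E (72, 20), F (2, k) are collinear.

The three points are collinear iff det[DE; DF] = 0.
This determinant is linear in k: (-14)k + (140) = 0, so k = 10.

10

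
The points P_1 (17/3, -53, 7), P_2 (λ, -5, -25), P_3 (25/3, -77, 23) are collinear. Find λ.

Collinearity requires P_1P_2 × P_1P_3 = 0; each component is linear in λ.
The y-component gives (-16)λ + (16/3) = 0, so λ = 1/3.
The remaining components then also vanish.

1/3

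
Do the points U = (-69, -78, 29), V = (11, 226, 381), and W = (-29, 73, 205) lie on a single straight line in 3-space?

UV = (80, 304, 352), UW = (40, 151, 176).
UV × UW = (352, 0, -80).
The cross product is nonzero, so the points do not lie on one line.

No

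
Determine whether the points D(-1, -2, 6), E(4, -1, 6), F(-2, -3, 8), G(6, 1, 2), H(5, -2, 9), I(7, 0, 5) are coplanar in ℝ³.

The plane through D, E, F has normal n = DE × DF = (2, -10, -4) and equation n·P = -6.
Checking the remaining points: n·G = -6, n·H = -6, n·I = -6.
All equal -6, so all 6 points lie in one plane.

Yes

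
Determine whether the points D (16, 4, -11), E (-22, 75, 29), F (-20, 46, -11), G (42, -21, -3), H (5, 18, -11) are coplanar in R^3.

The plane through D, E, F has normal n = DE × DF = (-1680, -1440, 960) and equation n·P = -43200.
Checking the remaining points: n·G = -43200, n·H = -44880.
Since n·H = -44880 ≠ -43200, H is off the plane and the points are not all coplanar.

No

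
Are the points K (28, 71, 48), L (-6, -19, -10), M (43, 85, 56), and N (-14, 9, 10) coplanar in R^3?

Yes

A normal to the plane through K, L, M is n = KL × KM = (92, -598, 874).
The plane has equation n·P = 2070. For N: n·N = 2070.
Equal, so N lies in the plane and all four are coplanar.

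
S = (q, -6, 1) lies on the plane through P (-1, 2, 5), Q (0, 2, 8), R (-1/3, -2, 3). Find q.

The plane through P, Q, R has equation 12x + 4y − 4z = -24.
Substituting S: (12)q + (-28) = -24, so q = 1/3.

1/3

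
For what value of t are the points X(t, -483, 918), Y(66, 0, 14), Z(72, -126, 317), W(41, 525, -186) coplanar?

The points are coplanar iff XY · (XZ × XW) = 0.
Expanding, this is linear in t: (133875)t + (-11914875) = 0.
So t = 89.

89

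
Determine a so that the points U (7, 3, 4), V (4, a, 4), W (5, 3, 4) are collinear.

3

Collinearity requires UV × UW = 0; each component is linear in a.
The z-component gives (2)a + (-6) = 0, so a = 3.
The remaining components then also vanish.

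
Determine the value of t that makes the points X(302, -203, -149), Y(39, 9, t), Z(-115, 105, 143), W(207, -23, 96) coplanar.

The points are coplanar iff XY · (XZ × XW) = 0.
Expanding, this is linear in t: (-45800)t + (2931200) = 0.
So t = 64.

64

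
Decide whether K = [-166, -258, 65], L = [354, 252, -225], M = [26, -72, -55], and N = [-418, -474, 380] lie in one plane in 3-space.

Yes

The four points are coplanar iff the 3×3 determinant with rows KL, KM, KN is zero.
Rows: (520, 510, -290), (192, 186, -120), (-252, -216, 315).
Expanding along the first row: (520)(32670) − (510)(30240) + (-290)(5400) = 0.
Zero determinant ⇒ coplanar.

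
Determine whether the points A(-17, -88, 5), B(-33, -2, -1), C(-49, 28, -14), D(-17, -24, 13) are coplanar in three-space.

Yes

The four points are coplanar iff the 3×3 determinant with rows AB, AC, AD is zero.
Rows: (-16, 86, -6), (-32, 116, -19), (0, 64, 8).
Expanding along the first row: (-16)(2144) − (86)(-256) + (-6)(-2048) = 0.
Zero determinant ⇒ coplanar.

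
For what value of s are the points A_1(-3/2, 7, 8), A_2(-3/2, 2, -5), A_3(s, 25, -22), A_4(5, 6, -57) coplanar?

13/2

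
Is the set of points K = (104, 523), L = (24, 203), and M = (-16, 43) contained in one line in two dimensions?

Yes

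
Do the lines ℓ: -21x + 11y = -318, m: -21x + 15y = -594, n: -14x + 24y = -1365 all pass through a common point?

No

The three lines meet at one point iff the augmented coefficient matrix [aᵢ bᵢ cᵢ] has rank < 3, i.e. its determinant vanishes.
Here the determinant is 252.
Nonzero, so no common point exists.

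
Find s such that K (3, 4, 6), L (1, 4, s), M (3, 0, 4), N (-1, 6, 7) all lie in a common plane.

Normal to plane KMN: n = (0, 8, -16); plane equation n·P = -64.
Requiring n·L = -64: (-16)s + (32) = -64.
So s = 6.

6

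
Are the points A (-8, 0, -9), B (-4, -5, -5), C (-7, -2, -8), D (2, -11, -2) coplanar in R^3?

No

A normal to the plane through A, B, C is n = AB × AC = (3, 0, -3).
The plane has equation n·P = 3. For D: n·D = 12.
12 ≠ 3, so D is off the plane.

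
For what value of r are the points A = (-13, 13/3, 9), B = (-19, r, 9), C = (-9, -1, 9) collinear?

37/3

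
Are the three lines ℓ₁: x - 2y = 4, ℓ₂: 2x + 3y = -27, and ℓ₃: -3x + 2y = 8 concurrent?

Yes

The three lines meet at one point iff the augmented coefficient matrix [aᵢ bᵢ cᵢ] has rank < 3, i.e. its determinant vanishes.
Here the determinant is 0.
It vanishes, so the lines are concurrent at (-6, -5).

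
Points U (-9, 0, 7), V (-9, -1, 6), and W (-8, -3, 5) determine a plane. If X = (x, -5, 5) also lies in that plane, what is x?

Coplanarity requires UV · (UW × UX) = 0.
UV = (0, -1, -1), UW = (1, -3, -2); the triple product is linear in x with coefficient -1 and constant term -6.
Setting it to zero: x = -6.

-6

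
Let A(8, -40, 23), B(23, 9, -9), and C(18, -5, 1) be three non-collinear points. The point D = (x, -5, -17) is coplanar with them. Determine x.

33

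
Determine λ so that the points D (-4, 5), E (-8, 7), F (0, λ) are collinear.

3

The three points are collinear iff det[DE; DF] = 0.
This determinant is linear in λ: (-4)λ + (12) = 0, so λ = 3.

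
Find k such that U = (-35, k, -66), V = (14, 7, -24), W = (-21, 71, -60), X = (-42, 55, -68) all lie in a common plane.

63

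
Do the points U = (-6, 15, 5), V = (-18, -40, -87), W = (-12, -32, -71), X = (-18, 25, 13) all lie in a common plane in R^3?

Yes

With U as base: UV = (-12, -55, -92), UW = (-6, -47, -76), UX = (-12, 10, 8).
UW × UX = (384, 960, -624).
UV · (UW × UX) = 0.
The scalar triple product vanishes, so the four points are coplanar.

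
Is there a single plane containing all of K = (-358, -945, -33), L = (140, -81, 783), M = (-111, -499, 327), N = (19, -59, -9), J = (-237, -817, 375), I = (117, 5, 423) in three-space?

Yes

The plane through K, L, M has normal n = KL × KM = (-52896, 22272, 8700) and equation n·P = -2397372.
Checking the remaining points: n·N = -2397372, n·J = -2397372, n·I = -2397372.
All equal -2397372, so all 6 points lie in one plane.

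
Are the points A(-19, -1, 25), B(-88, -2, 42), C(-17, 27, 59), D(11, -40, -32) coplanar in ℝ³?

No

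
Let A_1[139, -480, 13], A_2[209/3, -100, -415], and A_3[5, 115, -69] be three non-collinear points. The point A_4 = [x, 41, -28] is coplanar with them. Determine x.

61/3

The plane through A_1, A_2, A_3 has equation 223500x + (155000/3)y + (29000/3)z = 19176500/3.
Substituting A_4: (223500)x + (5543000/3) = 19176500/3, so x = 61/3.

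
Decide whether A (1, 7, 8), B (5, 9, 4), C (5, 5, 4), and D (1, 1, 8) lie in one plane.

The four points are coplanar iff the 3×3 determinant with rows AB, AC, AD is zero.
Rows: (4, 2, -4), (4, -2, -4), (0, -6, 0).
Expanding along the first row: (4)(-24) − (2)(0) + (-4)(-24) = 0.
Zero determinant ⇒ coplanar.

Yes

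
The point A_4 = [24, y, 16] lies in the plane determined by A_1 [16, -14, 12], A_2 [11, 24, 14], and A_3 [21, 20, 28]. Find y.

-46

A normal to the plane is n = A_1A_2 × A_1A_3 = (540, 90, -360).
A_4 lies in the plane iff n · A_1A_4 = 0.
This gives (90)y + (4140) = 0, so y = -46.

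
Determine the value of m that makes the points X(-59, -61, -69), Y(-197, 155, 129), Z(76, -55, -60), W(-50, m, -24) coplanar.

-13

The points are coplanar iff XY · (XZ × XW) = 0.
Expanding, this is linear in m: (27972)m + (363636) = 0.
So m = -13.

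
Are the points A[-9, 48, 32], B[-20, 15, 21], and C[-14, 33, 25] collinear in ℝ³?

AB = (-11, -33, -11), AC = (-5, -15, -7).
AB × AC = (66, -22, 0).
The cross product is nonzero, so the points do not lie on one line.

No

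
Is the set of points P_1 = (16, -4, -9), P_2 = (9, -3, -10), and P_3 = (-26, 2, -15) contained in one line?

Yes

P_1P_2 = (-7, 1, -1), P_1P_3 = (-42, 6, -6).
P_1P_2 × P_1P_3 = (0, 0, 0).
The cross product vanishes, so the three points are collinear.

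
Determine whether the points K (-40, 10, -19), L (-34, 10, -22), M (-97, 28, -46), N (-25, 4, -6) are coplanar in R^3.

No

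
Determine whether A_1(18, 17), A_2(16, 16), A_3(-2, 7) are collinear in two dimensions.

Yes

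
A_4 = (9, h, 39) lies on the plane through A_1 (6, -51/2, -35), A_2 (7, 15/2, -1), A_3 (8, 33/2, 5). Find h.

99/2

Coplanarity requires A_1A_2 · (A_1A_3 × A_1A_4) = 0.
A_1A_2 = (1, 33, 34), A_1A_3 = (2, 42, 40); the triple product is linear in h with coefficient 28 and constant term -1386.
Setting it to zero: h = 99/2.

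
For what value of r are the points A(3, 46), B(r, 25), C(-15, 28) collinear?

Collinearity: (B − A) must be parallel to (C − A) = (-18, -18).
Cross-multiplying the components: (r − 3)·(-18) = (-21)·(-18).
Solving gives r = -18.

-18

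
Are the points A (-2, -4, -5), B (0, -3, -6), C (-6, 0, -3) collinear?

No

AB = (2, 1, -1), AC = (-4, 4, 2).
Comparing components 2 and 3: (1)(2) − (-1)(4) = 6 ≠ 0, so AB and AC are not parallel and the points are not collinear.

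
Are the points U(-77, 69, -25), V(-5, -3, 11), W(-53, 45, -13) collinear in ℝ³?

Yes

UV = (72, -72, 36), UW = (24, -24, 12).
UV × UW = (0, 0, 0).
The cross product vanishes, so the three points are collinear.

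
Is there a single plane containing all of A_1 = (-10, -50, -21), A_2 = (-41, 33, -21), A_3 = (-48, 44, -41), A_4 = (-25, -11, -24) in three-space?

With A_1 as base: A_1A_2 = (-31, 83, 0), A_1A_3 = (-38, 94, -20), A_1A_4 = (-15, 39, -3).
A_1A_3 × A_1A_4 = (498, 186, -72).
A_1A_2 · (A_1A_3 × A_1A_4) = 0.
The scalar triple product vanishes, so the four points are coplanar.

Yes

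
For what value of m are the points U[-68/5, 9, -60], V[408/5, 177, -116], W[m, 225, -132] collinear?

Collinearity requires UV × UW = 0; each component is linear in m.
The y-component gives (-56)m + (30464/5) = 0, so m = 544/5.
The remaining components then also vanish.

544/5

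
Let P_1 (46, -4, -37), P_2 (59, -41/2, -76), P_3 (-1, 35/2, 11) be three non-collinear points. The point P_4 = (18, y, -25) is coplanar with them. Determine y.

The plane through P_1, P_2, P_3 has equation (93/2)x + 1209y − 496z = 15655.
Substituting P_4: (1209)y + (13237) = 15655, so y = 2.

2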